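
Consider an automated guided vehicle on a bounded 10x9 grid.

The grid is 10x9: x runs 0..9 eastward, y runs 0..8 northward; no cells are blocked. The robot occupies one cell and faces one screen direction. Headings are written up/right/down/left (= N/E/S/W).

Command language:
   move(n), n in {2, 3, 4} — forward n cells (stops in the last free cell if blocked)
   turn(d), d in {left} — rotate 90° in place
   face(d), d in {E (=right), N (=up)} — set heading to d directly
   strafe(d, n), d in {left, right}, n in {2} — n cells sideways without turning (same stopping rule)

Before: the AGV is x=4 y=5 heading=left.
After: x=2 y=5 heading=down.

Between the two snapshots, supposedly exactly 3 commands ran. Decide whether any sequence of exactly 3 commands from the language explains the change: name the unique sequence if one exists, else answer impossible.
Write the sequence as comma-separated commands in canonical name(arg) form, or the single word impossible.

move(4), turn(left), strafe(left, 2)

key: running strafe(left, 2) before move(4) would end elsewhere — order is forced
initial: x=4 y=5 heading=left
step 1 (move(4)): x=0 y=5 heading=left
step 2 (turn(left)): x=0 y=5 heading=down
step 3 (strafe(left, 2)): x=2 y=5 heading=down
all 512 alternatives checked — unique.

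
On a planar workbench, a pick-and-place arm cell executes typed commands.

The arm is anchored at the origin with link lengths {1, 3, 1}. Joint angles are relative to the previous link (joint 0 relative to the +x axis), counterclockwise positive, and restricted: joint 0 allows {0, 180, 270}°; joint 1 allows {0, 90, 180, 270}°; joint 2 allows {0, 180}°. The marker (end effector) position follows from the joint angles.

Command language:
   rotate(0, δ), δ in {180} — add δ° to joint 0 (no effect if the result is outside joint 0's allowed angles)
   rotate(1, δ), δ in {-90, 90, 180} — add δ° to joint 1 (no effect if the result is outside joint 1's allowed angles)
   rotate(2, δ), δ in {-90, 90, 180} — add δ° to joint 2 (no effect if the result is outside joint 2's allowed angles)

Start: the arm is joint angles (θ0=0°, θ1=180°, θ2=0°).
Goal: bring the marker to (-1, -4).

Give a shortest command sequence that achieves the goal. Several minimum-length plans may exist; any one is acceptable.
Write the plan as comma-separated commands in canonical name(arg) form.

t0: joint angles (θ0=0°, θ1=180°, θ2=0°)
1. rotate(0, 180) → joint angles (θ0=180°, θ1=180°, θ2=0°)
2. rotate(1, -90) → joint angles (θ0=180°, θ1=90°, θ2=0°)
minimal: 2 command(s), checked below 2.

rotate(0, 180), rotate(1, -90)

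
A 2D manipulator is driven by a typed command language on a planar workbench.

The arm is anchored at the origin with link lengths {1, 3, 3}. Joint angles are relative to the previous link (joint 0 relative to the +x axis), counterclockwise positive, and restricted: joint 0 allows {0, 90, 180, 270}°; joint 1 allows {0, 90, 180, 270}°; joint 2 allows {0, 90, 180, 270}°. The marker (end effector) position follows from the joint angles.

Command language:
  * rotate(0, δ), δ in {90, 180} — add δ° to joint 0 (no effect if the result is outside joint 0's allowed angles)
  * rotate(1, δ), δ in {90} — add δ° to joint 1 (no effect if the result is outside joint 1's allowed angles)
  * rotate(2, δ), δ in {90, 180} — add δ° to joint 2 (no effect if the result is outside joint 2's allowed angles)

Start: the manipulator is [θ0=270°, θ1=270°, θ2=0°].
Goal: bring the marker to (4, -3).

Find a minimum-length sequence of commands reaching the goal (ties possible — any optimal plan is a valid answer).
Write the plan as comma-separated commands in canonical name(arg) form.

rotate(0, 90), rotate(2, 90)

begin: [θ0=270°, θ1=270°, θ2=0°]
1. rotate(0, 90) → [θ0=0°, θ1=270°, θ2=0°]
2. rotate(2, 90) → [θ0=0°, θ1=270°, θ2=90°]
nothing shorter than 2 reaches the goal.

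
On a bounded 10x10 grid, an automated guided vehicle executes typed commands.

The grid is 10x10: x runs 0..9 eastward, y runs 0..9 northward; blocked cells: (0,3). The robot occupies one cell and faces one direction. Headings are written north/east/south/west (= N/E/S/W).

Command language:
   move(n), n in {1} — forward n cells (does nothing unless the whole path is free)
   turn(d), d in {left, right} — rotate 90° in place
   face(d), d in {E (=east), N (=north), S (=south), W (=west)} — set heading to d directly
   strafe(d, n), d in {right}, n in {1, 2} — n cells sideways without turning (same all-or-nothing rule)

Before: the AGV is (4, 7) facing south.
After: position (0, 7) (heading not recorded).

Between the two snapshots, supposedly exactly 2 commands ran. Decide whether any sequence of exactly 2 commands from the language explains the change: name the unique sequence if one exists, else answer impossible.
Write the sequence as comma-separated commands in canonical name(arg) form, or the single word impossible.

initial: (4, 7) facing south
1. strafe(right, 2) → (2, 7) facing south
2. strafe(right, 2) → (0, 7) facing south
uniquely the one of 81 2-step routes that fits.

strafe(right, 2), strafe(right, 2)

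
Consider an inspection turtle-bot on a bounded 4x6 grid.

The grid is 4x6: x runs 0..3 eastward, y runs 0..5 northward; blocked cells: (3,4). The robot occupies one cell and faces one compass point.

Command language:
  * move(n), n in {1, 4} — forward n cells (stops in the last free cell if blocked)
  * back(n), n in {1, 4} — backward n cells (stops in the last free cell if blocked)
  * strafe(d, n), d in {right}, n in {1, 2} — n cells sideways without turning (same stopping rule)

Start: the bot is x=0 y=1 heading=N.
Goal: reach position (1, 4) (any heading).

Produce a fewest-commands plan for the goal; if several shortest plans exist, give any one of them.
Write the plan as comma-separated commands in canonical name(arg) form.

back(1), move(4), strafe(right, 1)

from: x=0 y=1 heading=N
1. back(1) → x=0 y=0 heading=N
2. move(4) → x=0 y=4 heading=N
3. strafe(right, 1) → x=1 y=4 heading=N
nothing shorter than 3 reaches the goal.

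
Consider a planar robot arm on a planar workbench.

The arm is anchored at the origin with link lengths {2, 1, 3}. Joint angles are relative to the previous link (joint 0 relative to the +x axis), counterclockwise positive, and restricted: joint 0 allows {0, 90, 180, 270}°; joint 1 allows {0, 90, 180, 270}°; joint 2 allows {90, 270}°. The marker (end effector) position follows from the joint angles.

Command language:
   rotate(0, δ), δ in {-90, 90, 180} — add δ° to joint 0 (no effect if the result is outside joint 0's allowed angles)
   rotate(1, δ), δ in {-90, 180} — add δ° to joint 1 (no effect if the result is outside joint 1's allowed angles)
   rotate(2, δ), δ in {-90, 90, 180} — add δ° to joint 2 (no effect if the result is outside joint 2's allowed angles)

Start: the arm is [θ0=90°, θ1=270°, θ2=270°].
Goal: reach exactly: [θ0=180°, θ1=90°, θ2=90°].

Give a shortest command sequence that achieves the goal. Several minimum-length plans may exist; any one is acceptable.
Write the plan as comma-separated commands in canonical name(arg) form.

initial: [θ0=90°, θ1=270°, θ2=270°]
[1] after rotate(1, 180): [θ0=90°, θ1=90°, θ2=270°]
[2] after rotate(0, 90): [θ0=180°, θ1=90°, θ2=270°]
[3] after rotate(2, 180): [θ0=180°, θ1=90°, θ2=90°]
no 2-step plan works, so 3 is optimal.

rotate(1, 180), rotate(0, 90), rotate(2, 180)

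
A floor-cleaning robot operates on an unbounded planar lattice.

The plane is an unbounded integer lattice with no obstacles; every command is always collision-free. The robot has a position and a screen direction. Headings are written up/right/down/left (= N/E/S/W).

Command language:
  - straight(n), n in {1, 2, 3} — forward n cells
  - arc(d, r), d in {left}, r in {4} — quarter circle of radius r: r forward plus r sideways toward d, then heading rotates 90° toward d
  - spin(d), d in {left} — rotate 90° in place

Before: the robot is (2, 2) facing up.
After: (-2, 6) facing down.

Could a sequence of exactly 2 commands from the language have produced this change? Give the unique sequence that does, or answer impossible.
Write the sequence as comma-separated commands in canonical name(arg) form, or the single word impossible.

arc(left, 4), spin(left)

key: cell and facing (now S) both changed — the 2 commands mix motion and turning
start: (2, 2) facing up
[1] after arc(left, 4): (-2, 6) facing left
[2] after spin(left): (-2, 6) facing down
no other 2-command option fits: unique.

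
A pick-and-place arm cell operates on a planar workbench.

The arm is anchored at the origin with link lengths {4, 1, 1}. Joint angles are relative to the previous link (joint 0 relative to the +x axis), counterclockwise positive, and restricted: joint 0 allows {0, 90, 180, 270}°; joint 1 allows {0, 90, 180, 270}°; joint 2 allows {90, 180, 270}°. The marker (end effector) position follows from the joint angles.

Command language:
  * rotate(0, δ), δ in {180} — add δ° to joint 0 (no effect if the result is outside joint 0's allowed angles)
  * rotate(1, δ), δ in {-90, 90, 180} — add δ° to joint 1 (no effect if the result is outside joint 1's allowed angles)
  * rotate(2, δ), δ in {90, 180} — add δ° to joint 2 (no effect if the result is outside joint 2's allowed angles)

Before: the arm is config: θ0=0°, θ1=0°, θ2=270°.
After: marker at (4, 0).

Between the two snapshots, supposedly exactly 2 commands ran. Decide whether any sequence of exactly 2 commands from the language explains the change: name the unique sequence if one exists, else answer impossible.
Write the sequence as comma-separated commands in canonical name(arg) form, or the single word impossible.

key: running rotate(2, 90) before rotate(2, 180) would end elsewhere — order is forced
start: config: θ0=0°, θ1=0°, θ2=270°
1. rotate(2, 180) → config: θ0=0°, θ1=0°, θ2=90°
2. rotate(2, 90) → config: θ0=0°, θ1=0°, θ2=180°
all 36 alternatives checked — unique.

rotate(2, 180), rotate(2, 90)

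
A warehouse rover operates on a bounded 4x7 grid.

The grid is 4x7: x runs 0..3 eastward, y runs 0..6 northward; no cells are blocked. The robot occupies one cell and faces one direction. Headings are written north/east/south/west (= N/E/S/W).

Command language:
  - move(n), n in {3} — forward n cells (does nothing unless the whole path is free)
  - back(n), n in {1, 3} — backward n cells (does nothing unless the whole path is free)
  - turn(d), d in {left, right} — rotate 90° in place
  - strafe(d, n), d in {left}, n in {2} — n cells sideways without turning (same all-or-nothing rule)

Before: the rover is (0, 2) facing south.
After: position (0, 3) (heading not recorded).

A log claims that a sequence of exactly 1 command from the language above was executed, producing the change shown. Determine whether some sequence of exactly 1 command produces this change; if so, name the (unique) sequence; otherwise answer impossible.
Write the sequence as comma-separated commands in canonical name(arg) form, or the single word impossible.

back(1)

from: (0, 2) facing south
1. back(1) → (0, 3) facing south
no other 1-command option fits: unique.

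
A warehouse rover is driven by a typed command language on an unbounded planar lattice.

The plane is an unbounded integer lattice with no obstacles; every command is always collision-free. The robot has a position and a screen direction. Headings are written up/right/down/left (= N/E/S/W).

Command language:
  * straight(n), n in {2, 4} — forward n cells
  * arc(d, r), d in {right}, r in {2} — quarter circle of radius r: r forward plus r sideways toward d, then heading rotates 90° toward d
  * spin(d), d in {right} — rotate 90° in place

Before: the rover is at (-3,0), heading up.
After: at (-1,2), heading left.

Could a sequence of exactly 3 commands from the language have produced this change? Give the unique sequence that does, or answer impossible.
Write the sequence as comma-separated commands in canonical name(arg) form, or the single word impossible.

arc(right, 2), spin(right), spin(right)

key: cell and facing (now W) both changed — the 3 commands mix motion and turning
t0: at (-3,0), heading up
1. arc(right, 2) → at (-1,2), heading right
2. spin(right) → at (-1,2), heading down
3. spin(right) → at (-1,2), heading left
uniquely the one of 64 3-step routes that fits.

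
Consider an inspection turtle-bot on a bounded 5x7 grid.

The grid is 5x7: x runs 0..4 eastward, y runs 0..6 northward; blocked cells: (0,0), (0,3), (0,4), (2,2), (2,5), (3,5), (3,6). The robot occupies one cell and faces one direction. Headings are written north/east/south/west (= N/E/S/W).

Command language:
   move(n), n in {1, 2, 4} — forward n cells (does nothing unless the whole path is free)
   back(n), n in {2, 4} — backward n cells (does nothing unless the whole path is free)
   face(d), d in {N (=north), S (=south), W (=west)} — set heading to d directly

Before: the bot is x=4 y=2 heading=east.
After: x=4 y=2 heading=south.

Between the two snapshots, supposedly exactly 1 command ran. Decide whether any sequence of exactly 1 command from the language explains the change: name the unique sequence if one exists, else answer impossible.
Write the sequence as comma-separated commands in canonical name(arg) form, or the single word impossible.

key: parked at (4,2) the whole time — nothing moves the robot
from: x=4 y=2 heading=east
1. face(S) → x=4 y=2 heading=south
all 8 alternatives checked — unique.

face(S)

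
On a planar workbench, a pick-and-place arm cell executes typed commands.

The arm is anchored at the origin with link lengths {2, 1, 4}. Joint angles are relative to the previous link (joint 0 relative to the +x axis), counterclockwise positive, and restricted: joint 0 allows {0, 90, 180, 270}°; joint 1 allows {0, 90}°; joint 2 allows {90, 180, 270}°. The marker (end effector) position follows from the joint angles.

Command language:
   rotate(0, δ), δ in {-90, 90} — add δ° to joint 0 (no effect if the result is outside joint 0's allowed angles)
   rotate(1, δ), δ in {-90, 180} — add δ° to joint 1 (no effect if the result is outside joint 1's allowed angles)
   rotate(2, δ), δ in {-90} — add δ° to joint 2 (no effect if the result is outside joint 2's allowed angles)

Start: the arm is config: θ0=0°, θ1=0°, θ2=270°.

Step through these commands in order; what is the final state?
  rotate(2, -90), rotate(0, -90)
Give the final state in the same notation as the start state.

start: config: θ0=0°, θ1=0°, θ2=270°
1. rotate(2, -90) → config: θ0=0°, θ1=0°, θ2=180°
2. rotate(0, -90) → config: θ0=270°, θ1=0°, θ2=180°

config: θ0=270°, θ1=0°, θ2=180°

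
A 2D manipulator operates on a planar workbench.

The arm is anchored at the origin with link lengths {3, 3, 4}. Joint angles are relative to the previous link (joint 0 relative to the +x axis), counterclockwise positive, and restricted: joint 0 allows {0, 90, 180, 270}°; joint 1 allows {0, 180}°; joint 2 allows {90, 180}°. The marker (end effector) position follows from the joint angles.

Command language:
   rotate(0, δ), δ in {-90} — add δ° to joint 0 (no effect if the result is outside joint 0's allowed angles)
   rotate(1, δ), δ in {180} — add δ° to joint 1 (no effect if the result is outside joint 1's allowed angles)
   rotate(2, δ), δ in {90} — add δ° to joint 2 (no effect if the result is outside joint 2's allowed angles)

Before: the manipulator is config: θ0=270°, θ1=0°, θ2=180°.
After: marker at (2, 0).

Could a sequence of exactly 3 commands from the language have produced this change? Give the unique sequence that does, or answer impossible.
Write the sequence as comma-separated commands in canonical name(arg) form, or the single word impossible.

begin: config: θ0=270°, θ1=0°, θ2=180°
t=1 rotate(0, -90) ⇒ config: θ0=180°, θ1=0°, θ2=180°
t=2 rotate(0, -90) ⇒ config: θ0=90°, θ1=0°, θ2=180°
t=3 rotate(0, -90) ⇒ config: θ0=0°, θ1=0°, θ2=180°
no other 3-command option fits: unique.

rotate(0, -90), rotate(0, -90), rotate(0, -90)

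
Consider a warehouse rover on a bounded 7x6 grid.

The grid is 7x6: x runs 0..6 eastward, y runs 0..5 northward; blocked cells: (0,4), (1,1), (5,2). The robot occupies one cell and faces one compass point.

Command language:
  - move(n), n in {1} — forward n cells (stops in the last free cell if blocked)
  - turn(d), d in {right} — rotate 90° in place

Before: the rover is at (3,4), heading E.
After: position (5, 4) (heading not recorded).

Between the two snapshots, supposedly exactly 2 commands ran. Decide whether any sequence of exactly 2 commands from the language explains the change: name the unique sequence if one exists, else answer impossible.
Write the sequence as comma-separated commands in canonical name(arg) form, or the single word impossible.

move(1), move(1)

begin: at (3,4), heading E
step 1 (move(1)): at (4,4), heading E
step 2 (move(1)): at (5,4), heading E
no rival 2-sequence matches.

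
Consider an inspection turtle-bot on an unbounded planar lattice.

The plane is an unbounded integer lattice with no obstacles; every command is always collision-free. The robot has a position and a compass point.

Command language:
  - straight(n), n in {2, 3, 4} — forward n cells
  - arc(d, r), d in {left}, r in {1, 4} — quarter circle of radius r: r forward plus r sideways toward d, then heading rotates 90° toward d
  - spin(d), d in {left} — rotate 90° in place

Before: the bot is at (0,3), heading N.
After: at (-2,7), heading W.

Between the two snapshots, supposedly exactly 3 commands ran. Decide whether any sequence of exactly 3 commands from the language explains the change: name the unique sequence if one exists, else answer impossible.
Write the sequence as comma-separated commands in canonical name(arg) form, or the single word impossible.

key: order matters: swapping straight(4) and straight(2) lands elsewhere
initial: at (0,3), heading N
step 1 (straight(4)): at (0,7), heading N
step 2 (spin(left)): at (0,7), heading W
step 3 (straight(2)): at (-2,7), heading W
no other 3-command option fits: unique.

straight(4), spin(left), straight(2)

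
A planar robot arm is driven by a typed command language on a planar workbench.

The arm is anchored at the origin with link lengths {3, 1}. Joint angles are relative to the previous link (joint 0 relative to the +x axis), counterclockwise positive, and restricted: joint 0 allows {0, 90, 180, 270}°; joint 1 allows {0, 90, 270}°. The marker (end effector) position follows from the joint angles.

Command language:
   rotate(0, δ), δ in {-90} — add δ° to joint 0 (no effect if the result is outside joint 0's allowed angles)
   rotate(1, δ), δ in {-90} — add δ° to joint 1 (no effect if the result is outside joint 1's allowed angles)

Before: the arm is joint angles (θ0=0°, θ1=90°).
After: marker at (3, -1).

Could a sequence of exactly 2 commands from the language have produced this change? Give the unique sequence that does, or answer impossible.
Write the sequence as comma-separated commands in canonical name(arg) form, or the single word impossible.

rotate(1, -90), rotate(1, -90)

start: joint angles (θ0=0°, θ1=90°)
1. rotate(1, -90) → joint angles (θ0=0°, θ1=0°)
2. rotate(1, -90) → joint angles (θ0=0°, θ1=270°)
all 4 alternatives checked — unique.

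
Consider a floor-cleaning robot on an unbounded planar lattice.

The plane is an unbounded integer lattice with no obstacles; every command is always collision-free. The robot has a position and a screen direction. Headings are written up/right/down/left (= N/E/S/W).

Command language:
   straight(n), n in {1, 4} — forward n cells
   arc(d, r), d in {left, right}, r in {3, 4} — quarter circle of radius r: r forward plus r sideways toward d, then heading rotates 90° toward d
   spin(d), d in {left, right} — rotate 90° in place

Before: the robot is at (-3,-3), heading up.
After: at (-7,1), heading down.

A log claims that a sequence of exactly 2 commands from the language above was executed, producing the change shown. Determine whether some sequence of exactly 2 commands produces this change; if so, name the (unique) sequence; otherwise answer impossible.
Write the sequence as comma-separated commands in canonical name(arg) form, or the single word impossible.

arc(left, 4), spin(left)

key: order matters: swapping arc(left, 4) and spin(left) lands elsewhere
begin: at (-3,-3), heading up
step 1 (arc(left, 4)): at (-7,1), heading left
step 2 (spin(left)): at (-7,1), heading down
all 64 alternatives checked — unique.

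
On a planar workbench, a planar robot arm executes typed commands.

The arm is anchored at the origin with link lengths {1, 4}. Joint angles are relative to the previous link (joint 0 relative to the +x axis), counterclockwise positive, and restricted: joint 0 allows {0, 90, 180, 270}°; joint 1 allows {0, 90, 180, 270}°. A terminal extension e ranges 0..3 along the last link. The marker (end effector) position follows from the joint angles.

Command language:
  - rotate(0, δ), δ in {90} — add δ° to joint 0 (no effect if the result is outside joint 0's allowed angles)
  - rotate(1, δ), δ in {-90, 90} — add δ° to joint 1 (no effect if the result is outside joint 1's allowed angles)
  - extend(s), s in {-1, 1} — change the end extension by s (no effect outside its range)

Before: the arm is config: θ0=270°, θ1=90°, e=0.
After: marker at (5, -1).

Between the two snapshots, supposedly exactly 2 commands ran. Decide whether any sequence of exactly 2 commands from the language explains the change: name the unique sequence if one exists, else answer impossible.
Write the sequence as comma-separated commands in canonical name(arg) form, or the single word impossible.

extend(-1), extend(1)

key: running extend(1) before extend(-1) would end elsewhere — order is forced
initial: config: θ0=270°, θ1=90°, e=0
1. extend(-1) → config: θ0=270°, θ1=90°, e=0
2. extend(1) → config: θ0=270°, θ1=90°, e=1
uniquely the one of 25 2-step routes that fits.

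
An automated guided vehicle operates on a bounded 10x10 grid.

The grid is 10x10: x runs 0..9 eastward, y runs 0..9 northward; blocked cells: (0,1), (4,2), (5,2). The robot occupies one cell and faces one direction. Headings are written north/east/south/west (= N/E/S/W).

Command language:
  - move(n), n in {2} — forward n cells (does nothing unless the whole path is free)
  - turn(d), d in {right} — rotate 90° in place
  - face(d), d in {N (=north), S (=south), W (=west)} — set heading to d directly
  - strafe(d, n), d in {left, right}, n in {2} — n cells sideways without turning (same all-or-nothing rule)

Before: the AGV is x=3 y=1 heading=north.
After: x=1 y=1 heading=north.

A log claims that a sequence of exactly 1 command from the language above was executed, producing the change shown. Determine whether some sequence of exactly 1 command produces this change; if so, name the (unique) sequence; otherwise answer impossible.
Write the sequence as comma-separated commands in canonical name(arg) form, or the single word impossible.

strafe(left, 2)

key: heading stays N — the single command does not turn
t0: x=3 y=1 heading=north
t=1 strafe(left, 2) ⇒ x=1 y=1 heading=north
no other 1-command option fits: unique.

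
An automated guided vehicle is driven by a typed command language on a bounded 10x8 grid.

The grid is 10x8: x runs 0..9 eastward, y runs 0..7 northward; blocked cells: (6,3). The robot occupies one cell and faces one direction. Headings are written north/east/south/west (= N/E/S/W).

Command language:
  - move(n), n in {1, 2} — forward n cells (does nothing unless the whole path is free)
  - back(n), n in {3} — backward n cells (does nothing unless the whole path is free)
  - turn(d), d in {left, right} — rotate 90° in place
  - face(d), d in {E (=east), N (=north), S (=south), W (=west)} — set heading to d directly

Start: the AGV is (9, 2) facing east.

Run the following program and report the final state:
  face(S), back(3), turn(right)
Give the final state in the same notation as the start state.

begin: (9, 2) facing east
step 1 (face(S)): (9, 2) facing south
step 2 (back(3)): (9, 5) facing south
step 3 (turn(right)): (9, 5) facing west

(9, 5) facing west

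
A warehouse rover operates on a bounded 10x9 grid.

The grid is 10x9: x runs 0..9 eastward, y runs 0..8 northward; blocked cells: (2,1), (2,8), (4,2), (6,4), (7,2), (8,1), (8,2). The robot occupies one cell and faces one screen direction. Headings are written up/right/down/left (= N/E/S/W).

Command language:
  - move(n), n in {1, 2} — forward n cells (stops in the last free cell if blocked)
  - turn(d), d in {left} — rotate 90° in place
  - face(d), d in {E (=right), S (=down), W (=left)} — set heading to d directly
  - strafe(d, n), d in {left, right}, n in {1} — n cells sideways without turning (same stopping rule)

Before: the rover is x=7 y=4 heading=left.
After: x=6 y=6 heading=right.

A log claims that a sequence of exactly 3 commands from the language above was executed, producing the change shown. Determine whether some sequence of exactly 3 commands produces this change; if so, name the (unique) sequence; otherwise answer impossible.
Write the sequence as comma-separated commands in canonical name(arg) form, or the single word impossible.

impossible

checked all 3-command options: none fits.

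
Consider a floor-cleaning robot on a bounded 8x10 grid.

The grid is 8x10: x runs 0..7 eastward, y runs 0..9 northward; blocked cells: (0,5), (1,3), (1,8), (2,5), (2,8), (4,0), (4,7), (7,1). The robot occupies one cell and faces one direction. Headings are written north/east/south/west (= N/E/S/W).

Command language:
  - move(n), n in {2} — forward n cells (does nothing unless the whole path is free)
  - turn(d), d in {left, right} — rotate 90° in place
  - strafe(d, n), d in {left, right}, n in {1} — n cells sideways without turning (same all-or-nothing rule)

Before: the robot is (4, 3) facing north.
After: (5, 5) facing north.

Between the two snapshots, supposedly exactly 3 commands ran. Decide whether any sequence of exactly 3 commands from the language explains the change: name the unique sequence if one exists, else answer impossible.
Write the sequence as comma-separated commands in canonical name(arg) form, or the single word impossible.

key: the second move(2) would hit the blocked cell at (4,7), so it does nothing
start: (4, 3) facing north
step 1 (move(2)): (4, 5) facing north
step 2 (move(2)): (4, 5) facing north
step 3 (strafe(right, 1)): (5, 5) facing north
all 125 alternatives checked — unique.

move(2), move(2), strafe(right, 1)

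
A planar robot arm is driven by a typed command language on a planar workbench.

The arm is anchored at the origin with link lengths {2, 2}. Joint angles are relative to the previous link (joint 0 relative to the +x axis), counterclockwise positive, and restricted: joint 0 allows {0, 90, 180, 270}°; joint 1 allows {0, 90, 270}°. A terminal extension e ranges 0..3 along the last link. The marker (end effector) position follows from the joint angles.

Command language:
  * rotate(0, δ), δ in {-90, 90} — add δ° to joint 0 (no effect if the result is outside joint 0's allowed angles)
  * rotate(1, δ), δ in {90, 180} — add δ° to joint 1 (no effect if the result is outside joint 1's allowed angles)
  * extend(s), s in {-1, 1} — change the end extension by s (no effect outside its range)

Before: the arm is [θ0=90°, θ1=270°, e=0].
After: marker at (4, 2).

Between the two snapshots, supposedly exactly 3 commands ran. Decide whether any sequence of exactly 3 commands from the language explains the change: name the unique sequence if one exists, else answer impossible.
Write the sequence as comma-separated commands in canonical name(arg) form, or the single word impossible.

key: running extend(1) before extend(-1) would end elsewhere — order is forced
start: [θ0=90°, θ1=270°, e=0]
1. extend(-1) → [θ0=90°, θ1=270°, e=0]
2. extend(1) → [θ0=90°, θ1=270°, e=1]
3. extend(1) → [θ0=90°, θ1=270°, e=2]
no other 3-command option fits: unique.

extend(-1), extend(1), extend(1)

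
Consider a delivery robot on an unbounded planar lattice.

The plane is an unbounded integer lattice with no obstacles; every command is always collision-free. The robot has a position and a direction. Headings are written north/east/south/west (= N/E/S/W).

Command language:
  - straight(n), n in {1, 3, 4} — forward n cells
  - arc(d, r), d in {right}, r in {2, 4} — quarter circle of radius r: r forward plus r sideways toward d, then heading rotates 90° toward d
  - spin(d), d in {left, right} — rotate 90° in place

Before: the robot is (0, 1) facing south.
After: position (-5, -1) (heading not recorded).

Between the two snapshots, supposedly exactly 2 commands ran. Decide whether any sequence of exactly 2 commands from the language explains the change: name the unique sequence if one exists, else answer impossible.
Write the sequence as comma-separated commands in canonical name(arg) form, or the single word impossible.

arc(right, 2), straight(3)

key: order matters: swapping arc(right, 2) and straight(3) lands elsewhere
begin: (0, 1) facing south
step 1 (arc(right, 2)): (-2, -1) facing west
step 2 (straight(3)): (-5, -1) facing west
no other 2-command option fits: unique.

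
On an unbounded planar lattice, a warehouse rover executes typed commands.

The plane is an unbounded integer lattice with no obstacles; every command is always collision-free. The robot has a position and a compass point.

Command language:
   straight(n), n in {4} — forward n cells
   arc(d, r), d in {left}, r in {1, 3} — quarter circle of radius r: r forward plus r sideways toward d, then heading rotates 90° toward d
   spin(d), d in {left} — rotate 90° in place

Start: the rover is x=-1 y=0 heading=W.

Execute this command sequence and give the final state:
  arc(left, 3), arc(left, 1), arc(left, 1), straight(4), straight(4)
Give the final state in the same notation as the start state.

begin: x=-1 y=0 heading=W
step 1 (arc(left, 3)): x=-4 y=-3 heading=S
step 2 (arc(left, 1)): x=-3 y=-4 heading=E
step 3 (arc(left, 1)): x=-2 y=-3 heading=N
step 4 (straight(4)): x=-2 y=1 heading=N
step 5 (straight(4)): x=-2 y=5 heading=N

x=-2 y=5 heading=N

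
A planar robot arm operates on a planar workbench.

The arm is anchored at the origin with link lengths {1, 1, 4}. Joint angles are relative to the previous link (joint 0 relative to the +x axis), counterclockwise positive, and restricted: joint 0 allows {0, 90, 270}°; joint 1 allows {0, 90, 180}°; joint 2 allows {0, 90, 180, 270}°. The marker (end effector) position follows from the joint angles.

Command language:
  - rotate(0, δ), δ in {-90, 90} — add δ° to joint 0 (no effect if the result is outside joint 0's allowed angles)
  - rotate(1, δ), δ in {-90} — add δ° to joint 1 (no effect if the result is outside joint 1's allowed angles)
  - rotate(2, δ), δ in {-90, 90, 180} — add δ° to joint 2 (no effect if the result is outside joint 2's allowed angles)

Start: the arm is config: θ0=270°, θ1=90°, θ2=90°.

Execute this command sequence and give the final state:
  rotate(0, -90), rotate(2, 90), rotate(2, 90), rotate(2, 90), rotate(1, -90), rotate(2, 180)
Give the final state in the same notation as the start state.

config: θ0=270°, θ1=0°, θ2=180°

t0: config: θ0=270°, θ1=90°, θ2=90°
t=1 rotate(0, -90) ⇒ config: θ0=270°, θ1=90°, θ2=90°
t=2 rotate(2, 90) ⇒ config: θ0=270°, θ1=90°, θ2=180°
t=3 rotate(2, 90) ⇒ config: θ0=270°, θ1=90°, θ2=270°
t=4 rotate(2, 90) ⇒ config: θ0=270°, θ1=90°, θ2=0°
t=5 rotate(1, -90) ⇒ config: θ0=270°, θ1=0°, θ2=0°
t=6 rotate(2, 180) ⇒ config: θ0=270°, θ1=0°, θ2=180°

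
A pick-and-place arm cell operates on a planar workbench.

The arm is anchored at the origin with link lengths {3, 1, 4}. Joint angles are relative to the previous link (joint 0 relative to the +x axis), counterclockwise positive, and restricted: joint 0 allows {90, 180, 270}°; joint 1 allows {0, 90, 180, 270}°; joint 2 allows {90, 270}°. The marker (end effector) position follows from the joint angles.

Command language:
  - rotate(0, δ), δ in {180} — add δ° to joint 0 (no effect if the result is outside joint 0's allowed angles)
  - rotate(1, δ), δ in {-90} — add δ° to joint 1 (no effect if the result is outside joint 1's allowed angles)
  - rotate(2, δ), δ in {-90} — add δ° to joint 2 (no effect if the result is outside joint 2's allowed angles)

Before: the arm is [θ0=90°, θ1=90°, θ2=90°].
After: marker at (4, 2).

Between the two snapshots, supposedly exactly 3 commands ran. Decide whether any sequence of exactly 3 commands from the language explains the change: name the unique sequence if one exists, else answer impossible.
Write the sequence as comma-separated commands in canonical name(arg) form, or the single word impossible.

rotate(1, -90), rotate(1, -90), rotate(1, -90)

start: [θ0=90°, θ1=90°, θ2=90°]
1. rotate(1, -90) → [θ0=90°, θ1=0°, θ2=90°]
2. rotate(1, -90) → [θ0=90°, θ1=270°, θ2=90°]
3. rotate(1, -90) → [θ0=90°, θ1=180°, θ2=90°]
all 27 alternatives checked — unique.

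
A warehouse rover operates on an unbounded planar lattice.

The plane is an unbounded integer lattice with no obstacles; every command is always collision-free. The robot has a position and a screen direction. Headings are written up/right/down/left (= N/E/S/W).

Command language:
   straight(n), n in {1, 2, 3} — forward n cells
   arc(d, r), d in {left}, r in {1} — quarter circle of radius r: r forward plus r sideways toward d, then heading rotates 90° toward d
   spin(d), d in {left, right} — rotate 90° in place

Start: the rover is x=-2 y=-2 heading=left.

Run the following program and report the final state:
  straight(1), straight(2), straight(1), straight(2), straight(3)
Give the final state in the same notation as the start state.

x=-11 y=-2 heading=left

begin: x=-2 y=-2 heading=left
1. straight(1) → x=-3 y=-2 heading=left
2. straight(2) → x=-5 y=-2 heading=left
3. straight(1) → x=-6 y=-2 heading=left
4. straight(2) → x=-8 y=-2 heading=left
5. straight(3) → x=-11 y=-2 heading=left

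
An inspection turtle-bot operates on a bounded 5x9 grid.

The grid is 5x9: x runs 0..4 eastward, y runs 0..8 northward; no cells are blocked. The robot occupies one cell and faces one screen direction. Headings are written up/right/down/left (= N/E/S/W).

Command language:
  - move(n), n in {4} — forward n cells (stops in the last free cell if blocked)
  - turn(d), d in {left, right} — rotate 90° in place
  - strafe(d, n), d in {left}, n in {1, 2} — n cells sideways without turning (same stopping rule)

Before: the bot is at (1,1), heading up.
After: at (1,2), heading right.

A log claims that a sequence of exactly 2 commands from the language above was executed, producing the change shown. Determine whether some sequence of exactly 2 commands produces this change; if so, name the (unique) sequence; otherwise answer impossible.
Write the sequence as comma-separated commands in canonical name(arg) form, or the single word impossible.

key: running strafe(left, 1) before turn(right) would end elsewhere — order is forced
begin: at (1,1), heading up
[1] after turn(right): at (1,1), heading right
[2] after strafe(left, 1): at (1,2), heading right
uniquely the one of 25 2-step routes that fits.

turn(right), strafe(left, 1)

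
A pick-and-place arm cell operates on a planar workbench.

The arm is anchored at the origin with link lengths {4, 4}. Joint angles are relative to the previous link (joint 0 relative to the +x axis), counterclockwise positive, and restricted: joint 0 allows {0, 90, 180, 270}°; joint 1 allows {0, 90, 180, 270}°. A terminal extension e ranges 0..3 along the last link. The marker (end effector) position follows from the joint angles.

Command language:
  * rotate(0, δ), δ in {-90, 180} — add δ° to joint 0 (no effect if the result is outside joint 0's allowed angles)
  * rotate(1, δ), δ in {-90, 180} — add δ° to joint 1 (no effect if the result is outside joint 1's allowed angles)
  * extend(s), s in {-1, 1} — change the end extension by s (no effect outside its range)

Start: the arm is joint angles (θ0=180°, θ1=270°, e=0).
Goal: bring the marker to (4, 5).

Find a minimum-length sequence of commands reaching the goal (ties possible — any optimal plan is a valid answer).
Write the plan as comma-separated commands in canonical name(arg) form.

from: joint angles (θ0=180°, θ1=270°, e=0)
t=1 rotate(0, 180) ⇒ joint angles (θ0=0°, θ1=270°, e=0)
t=2 extend(1) ⇒ joint angles (θ0=0°, θ1=270°, e=1)
t=3 rotate(1, 180) ⇒ joint angles (θ0=0°, θ1=90°, e=1)
shorter routes all fall short; 3 is best.

rotate(0, 180), extend(1), rotate(1, 180)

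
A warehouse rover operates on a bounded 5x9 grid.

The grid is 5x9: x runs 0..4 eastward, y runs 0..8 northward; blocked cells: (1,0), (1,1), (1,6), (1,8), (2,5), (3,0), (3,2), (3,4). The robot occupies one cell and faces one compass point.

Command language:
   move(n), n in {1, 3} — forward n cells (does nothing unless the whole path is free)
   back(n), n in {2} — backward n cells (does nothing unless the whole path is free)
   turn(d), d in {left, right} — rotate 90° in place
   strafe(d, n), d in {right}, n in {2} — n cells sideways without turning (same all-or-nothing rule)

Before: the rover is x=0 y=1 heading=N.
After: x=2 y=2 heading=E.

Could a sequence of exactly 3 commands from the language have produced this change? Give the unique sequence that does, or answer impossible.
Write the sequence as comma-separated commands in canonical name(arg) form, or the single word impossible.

move(1), strafe(right, 2), turn(right)

key: position moved to (2,2) AND the heading swung to E — translation plus rotation needed
initial: x=0 y=1 heading=N
t=1 move(1) ⇒ x=0 y=2 heading=N
t=2 strafe(right, 2) ⇒ x=2 y=2 heading=N
t=3 turn(right) ⇒ x=2 y=2 heading=E
no rival 3-sequence matches.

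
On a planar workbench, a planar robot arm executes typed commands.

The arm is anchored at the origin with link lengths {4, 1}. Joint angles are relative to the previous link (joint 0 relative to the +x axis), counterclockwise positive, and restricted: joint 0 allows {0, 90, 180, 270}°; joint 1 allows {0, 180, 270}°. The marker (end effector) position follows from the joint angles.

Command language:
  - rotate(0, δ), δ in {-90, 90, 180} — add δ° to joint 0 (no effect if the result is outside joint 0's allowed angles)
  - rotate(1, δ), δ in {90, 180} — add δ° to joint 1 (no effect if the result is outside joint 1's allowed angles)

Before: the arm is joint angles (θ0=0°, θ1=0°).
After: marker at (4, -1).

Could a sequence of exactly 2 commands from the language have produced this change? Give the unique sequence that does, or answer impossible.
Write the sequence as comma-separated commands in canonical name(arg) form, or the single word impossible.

key: order matters: swapping rotate(1, 180) and rotate(1, 90) lands elsewhere
start: joint angles (θ0=0°, θ1=0°)
[1] after rotate(1, 180): joint angles (θ0=0°, θ1=180°)
[2] after rotate(1, 90): joint angles (θ0=0°, θ1=270°)
uniquely the one of 25 2-step routes that fits.

rotate(1, 180), rotate(1, 90)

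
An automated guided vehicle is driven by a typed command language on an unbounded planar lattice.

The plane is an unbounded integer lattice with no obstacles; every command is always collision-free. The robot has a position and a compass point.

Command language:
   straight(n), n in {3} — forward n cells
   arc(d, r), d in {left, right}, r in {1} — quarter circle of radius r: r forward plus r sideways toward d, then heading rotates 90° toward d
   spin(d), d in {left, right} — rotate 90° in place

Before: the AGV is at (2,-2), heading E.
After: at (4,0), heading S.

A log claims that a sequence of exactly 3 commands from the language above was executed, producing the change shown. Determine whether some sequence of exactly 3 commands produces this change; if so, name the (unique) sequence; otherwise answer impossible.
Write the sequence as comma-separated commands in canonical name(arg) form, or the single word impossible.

arc(left, 1), arc(right, 1), spin(right)

key: order matters: swapping arc(left, 1) and spin(right) lands elsewhere
t0: at (2,-2), heading E
t=1 arc(left, 1) ⇒ at (3,-1), heading N
t=2 arc(right, 1) ⇒ at (4,0), heading E
t=3 spin(right) ⇒ at (4,0), heading S
all 125 alternatives checked — unique.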